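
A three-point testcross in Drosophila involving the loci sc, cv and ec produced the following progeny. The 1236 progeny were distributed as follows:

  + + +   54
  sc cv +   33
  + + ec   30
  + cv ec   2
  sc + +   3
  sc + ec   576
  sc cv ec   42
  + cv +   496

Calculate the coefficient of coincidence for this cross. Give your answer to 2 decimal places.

The two most frequent reciprocal classes, sc + ec and + cv +, are the parental types, so the F1 was sc + ec / + cv +.
The two rarest classes, sc + + and + cv ec, are the double crossovers. Comparing them with the parentals, only the ec allele has switched, so ec is the middle locus and the order is sc – ec – cv.
sc–ec: (63 + 5)/1236 = 0.0550; ec–cv: (96 + 5)/1236 = 0.0817.
Expected DCO frequency = 0.0550 × 0.0817 ≈ 0.00449; observed = 5/1236 ≈ 0.00405.
Coefficient of coincidence = 0.00405/0.00449 ≈ 0.90.

0.90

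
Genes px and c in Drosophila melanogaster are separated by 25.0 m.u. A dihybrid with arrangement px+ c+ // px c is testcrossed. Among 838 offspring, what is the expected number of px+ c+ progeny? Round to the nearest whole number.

314

A map distance of 25.0 m.u. corresponds to a recombination frequency of 0.250.
The F1 is px+ c+ / px c, so px+ c+ is a parental gamete class with expected frequency (1 − r)/2 = 0.750/2 = 0.3750.
Expected number = 0.3750 × 838 = 314.25 ≈ 314.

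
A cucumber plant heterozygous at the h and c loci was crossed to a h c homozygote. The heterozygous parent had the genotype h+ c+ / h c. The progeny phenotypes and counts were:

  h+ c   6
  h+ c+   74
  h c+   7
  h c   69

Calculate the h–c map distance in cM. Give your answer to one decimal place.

The recombinant classes are h+ c and h c+: 6 + 7 = 13.
Recombination frequency = 13/156 = 0.0833 ≈ 8.3%, i.e. 8.3 cM.

8.3 cM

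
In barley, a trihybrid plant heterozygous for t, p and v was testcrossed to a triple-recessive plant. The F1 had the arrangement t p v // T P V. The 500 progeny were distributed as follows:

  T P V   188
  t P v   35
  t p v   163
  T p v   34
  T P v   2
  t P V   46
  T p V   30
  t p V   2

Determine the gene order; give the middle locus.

The two rarest classes, t p V and T P v, are the double crossovers. Comparing them with the parentals, only the v allele has switched, so v is the middle locus and the order is t – v – p.

v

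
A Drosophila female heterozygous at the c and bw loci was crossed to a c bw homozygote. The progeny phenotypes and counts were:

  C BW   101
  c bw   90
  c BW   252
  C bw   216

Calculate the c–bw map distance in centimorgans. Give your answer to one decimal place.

The two most frequent classes, C bw (216) and c BW (252), are the parental types, so the F1 was C bw / c BW.
The recombinant classes are C BW and c bw: 101 + 90 = 191.
Recombination frequency = 191/659 = 0.2898 ≈ 29.0%, i.e. 29.0 centimorgans.

29.0 centimorgans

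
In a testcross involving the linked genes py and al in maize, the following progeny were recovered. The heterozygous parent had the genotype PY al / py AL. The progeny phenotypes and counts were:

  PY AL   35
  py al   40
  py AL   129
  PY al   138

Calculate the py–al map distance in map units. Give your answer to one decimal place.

The recombinant classes are PY AL and py al: 35 + 40 = 75.
Recombination frequency = 75/342 = 0.2193 ≈ 21.9%, i.e. 21.9 map units.

21.9 map units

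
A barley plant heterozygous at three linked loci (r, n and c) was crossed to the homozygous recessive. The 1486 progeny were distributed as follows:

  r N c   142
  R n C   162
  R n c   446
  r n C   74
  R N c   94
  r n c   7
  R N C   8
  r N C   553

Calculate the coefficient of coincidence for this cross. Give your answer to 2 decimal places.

0.38

The two most frequent reciprocal classes, r N C and R n c, are the parental types, so the F1 was r N C / R n c.
The two rarest classes, R N C and r n c, are the double crossovers. Comparing them with the parentals, only the r allele has switched, so r is the middle locus and the order is c – r – n.
c–r: (304 + 15)/1486 = 0.2147; r–n: (168 + 15)/1486 = 0.1231.
Expected DCO frequency = 0.2147 × 0.1231 ≈ 0.02643; observed = 15/1486 ≈ 0.01009.
Coefficient of coincidence = 0.01009/0.02643 ≈ 0.38.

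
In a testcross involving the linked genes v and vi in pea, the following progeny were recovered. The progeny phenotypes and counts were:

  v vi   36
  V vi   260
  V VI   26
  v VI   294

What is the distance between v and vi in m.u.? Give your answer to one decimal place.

The two most frequent classes, V vi (260) and v VI (294), are the parental types, so the F1 was V vi / v VI.
The recombinant classes are V VI and v vi: 26 + 36 = 62.
Recombination frequency = 62/616 = 0.1006 ≈ 10.1%, i.e. 10.1 m.u.

10.1 m.u.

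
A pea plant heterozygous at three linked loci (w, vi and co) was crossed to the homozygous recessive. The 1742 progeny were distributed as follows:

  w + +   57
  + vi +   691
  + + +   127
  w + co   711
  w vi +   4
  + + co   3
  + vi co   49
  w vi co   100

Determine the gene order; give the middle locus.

w

The two most frequent reciprocal classes, + vi + and w + co, are the parental types, so the F1 was + vi + / w + co.
The two rarest classes, w vi + and + + co, are the double crossovers. Comparing them with the parentals, only the w allele has switched, so w is the middle locus and the order is vi – w – co.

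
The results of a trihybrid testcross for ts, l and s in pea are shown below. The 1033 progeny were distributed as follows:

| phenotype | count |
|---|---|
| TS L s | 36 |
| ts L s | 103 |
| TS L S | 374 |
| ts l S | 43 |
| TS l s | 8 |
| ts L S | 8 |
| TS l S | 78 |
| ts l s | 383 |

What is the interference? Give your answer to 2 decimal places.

0.12

The two most frequent reciprocal classes, TS L S and ts l s, are the parental types, so the F1 was TS L S / ts l s.
The two rarest classes, ts L S and TS l s, are the double crossovers. Comparing them with the parentals, only the ts allele has switched, so ts is the middle locus and the order is s – ts – l.
s–ts: (79 + 16)/1033 = 0.0920; ts–l: (181 + 16)/1033 = 0.1907.
Expected DCO frequency = 0.0920 × 0.1907 ≈ 0.01754; observed = 16/1033 ≈ 0.01549.
Coefficient of coincidence = 0.01549/0.01754 ≈ 0.88; interference = 1 − 0.88 = 0.12.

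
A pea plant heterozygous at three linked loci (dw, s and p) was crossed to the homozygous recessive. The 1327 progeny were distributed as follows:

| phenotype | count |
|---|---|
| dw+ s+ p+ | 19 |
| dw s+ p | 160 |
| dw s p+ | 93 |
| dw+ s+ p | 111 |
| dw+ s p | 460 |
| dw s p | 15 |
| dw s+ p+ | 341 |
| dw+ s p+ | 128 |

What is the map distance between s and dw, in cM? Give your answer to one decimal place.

The two most frequent reciprocal classes, dw s+ p+ and dw+ s p, are the parental types, so the F1 was dw s+ p+ / dw+ s p.
The two rarest classes, dw+ s+ p+ and dw s p, are the double crossovers. Comparing them with the parentals, only the dw allele has switched, so dw is the middle locus and the order is p – dw – s.
Crossovers in the dw–s interval produce the single-crossover classes dw s p+ and dw+ s+ p (93 + 111 = 204) plus the double crossovers (34).
RF(dw–s) = (204 + 34) / 1327 = 238/1327 = 0.1794 → 17.9 cM.

17.9 cM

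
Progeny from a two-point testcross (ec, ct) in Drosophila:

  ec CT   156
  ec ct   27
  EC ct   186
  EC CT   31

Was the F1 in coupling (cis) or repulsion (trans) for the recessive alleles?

trans

The two most frequent classes are EC ct (186) and ec CT (156); these are the parental (non-recombinant) types.
So the F1 carried EC ct on one chromosome and ec CT on the other — the recessive alleles are on opposite chromosomes (trans / repulsion).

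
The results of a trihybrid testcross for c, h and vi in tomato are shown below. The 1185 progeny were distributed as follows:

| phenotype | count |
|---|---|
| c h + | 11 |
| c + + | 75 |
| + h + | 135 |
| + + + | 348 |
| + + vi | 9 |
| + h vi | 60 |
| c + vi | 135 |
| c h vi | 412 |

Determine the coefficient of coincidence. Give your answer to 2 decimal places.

The two most frequent reciprocal classes, + + + and c h vi, are the parental types, so the F1 was + + + / c h vi.
The two rarest classes, + + vi and c h +, are the double crossovers. Comparing them with the parentals, only the vi allele has switched, so vi is the middle locus and the order is h – vi – c.
h–vi: (270 + 20)/1185 = 0.2447; vi–c: (135 + 20)/1185 = 0.1308.
Expected DCO frequency = 0.2447 × 0.1308 ≈ 0.03201; observed = 20/1185 ≈ 0.01688.
Coefficient of coincidence = 0.01688/0.03201 ≈ 0.53.

0.53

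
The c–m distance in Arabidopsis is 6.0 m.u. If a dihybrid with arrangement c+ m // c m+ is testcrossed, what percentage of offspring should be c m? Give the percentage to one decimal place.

3.0%

A map distance of 6.0 m.u. corresponds to a recombination frequency of 0.060.
The F1 is c+ m / c m+, so c m is a recombinant gamete class with expected frequency r/2 = 0.060/2 = 0.0300.
That is 0.0300 = 3.0% of the progeny.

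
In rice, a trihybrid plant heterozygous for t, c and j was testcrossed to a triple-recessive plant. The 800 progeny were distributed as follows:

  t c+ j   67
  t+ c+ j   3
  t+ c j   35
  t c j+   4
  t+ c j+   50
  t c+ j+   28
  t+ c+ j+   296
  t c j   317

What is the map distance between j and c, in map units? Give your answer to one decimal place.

The two most frequent reciprocal classes, t c j and t+ c+ j+, are the parental types, so the F1 was t c j / t+ c+ j+.
The two rarest classes, t c j+ and t+ c+ j, are the double crossovers. Comparing them with the parentals, only the j allele has switched, so j is the middle locus and the order is t – j – c.
Crossovers in the j–c interval produce the single-crossover classes t c+ j and t+ c j+ (67 + 50 = 117) plus the double crossovers (7).
RF(j–c) = (117 + 7) / 800 = 124/800 = 0.1550 → 15.5 map units.

15.5 map units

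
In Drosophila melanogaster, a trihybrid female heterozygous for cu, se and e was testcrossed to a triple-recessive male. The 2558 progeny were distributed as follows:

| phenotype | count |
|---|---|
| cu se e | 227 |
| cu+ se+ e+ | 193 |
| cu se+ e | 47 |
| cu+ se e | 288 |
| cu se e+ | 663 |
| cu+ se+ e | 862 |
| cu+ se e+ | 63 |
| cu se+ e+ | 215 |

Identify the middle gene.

cu

The two most frequent reciprocal classes, cu se e+ and cu+ se+ e, are the parental types, so the F1 was cu se e+ / cu+ se+ e.
The two rarest classes, cu+ se e+ and cu se+ e, are the double crossovers. Comparing them with the parentals, only the cu allele has switched, so cu is the middle locus and the order is e – cu – se.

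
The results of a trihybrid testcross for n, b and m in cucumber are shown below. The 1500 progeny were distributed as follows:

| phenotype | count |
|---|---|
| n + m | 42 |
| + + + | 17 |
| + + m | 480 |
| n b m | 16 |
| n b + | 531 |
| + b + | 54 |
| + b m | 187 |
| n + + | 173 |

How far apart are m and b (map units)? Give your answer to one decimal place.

The two most frequent reciprocal classes, n b + and + + m, are the parental types, so the F1 was n b + / + + m.
The two rarest classes, n b m and + + +, are the double crossovers. Comparing them with the parentals, only the m allele has switched, so m is the middle locus and the order is b – m – n.
Crossovers in the b–m interval produce the single-crossover classes n + + and + b m (173 + 187 = 360) plus the double crossovers (33).
RF(b–m) = (360 + 33) / 1500 = 393/1500 = 0.2620 → 26.2 map units.

26.2 map units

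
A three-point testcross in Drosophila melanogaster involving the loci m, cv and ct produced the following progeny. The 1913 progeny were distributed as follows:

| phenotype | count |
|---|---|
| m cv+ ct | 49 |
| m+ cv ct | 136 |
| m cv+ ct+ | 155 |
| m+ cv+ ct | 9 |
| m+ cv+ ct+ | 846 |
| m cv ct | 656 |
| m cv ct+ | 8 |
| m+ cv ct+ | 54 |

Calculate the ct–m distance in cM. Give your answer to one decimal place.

The two most frequent reciprocal classes, m+ cv+ ct+ and m cv ct, are the parental types, so the F1 was m+ cv+ ct+ / m cv ct.
The two rarest classes, m+ cv+ ct and m cv ct+, are the double crossovers. Comparing them with the parentals, only the ct allele has switched, so ct is the middle locus and the order is m – ct – cv.
Crossovers in the m–ct interval produce the single-crossover classes m cv+ ct+ and m+ cv ct (155 + 136 = 291) plus the double crossovers (17).
RF(m–ct) = (291 + 17) / 1913 = 308/1913 = 0.1610 → 16.1 cM.

16.1 cM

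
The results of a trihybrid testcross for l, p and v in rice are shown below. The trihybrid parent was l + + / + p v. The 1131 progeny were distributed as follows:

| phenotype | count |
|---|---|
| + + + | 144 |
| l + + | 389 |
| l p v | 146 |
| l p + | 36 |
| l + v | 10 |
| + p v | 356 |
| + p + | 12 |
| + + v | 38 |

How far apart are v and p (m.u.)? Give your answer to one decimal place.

8.5 m.u.

The two rarest classes, l + v and + p +, are the double crossovers. Comparing them with the parentals, only the v allele has switched, so v is the middle locus and the order is l – v – p.
Crossovers in the v–p interval produce the single-crossover classes l p + and + + v (36 + 38 = 74) plus the double crossovers (22).
RF(v–p) = (74 + 22) / 1131 = 96/1131 = 0.0849 → 8.5 m.u.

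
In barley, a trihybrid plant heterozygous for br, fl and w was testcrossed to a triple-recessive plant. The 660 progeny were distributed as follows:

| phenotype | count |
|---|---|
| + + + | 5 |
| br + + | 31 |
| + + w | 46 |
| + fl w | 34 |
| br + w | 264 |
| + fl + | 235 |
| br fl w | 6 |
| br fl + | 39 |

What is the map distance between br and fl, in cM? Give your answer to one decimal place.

14.5 cM

The two most frequent reciprocal classes, + fl + and br + w, are the parental types, so the F1 was + fl + / br + w.
The two rarest classes, + + + and br fl w, are the double crossovers. Comparing them with the parentals, only the fl allele has switched, so fl is the middle locus and the order is br – fl – w.
Crossovers in the br–fl interval produce the single-crossover classes br fl + and + + w (39 + 46 = 85) plus the double crossovers (11).
RF(br–fl) = (85 + 11) / 660 = 96/660 = 0.1455 → 14.5 cM.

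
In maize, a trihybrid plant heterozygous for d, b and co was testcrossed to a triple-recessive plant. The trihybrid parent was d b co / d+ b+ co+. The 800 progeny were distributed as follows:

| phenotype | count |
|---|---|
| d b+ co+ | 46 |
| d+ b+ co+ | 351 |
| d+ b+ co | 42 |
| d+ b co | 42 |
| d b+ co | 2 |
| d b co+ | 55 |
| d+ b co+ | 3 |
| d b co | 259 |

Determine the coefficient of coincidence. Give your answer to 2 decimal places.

0.42

The two rarest classes, d b+ co and d+ b co+, are the double crossovers. Comparing them with the parentals, only the b allele has switched, so b is the middle locus and the order is co – b – d.
co–b: (97 + 5)/800 = 0.1275; b–d: (88 + 5)/800 = 0.1163.
Expected DCO frequency = 0.1275 × 0.1163 ≈ 0.01483; observed = 5/800 ≈ 0.00625.
Coefficient of coincidence = 0.00625/0.01483 ≈ 0.42.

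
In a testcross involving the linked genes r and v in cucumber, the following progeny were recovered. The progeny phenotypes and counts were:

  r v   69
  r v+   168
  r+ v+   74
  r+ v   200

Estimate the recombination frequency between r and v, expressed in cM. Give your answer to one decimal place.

The two most frequent classes, r+ v (200) and r v+ (168), are the parental types, so the F1 was r+ v / r v+.
The recombinant classes are r+ v+ and r v: 74 + 69 = 143.
Recombination frequency = 143/511 = 0.2798 ≈ 28.0%, i.e. 28.0 cM.

28.0 cM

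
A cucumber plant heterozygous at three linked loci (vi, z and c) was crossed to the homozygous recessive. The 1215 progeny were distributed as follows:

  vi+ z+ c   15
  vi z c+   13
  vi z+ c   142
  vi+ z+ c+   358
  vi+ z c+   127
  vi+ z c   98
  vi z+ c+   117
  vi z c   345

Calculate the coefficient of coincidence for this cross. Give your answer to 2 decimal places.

0.47

The two most frequent reciprocal classes, vi+ z+ c+ and vi z c, are the parental types, so the F1 was vi+ z+ c+ / vi z c.
The two rarest classes, vi+ z+ c and vi z c+, are the double crossovers. Comparing them with the parentals, only the c allele has switched, so c is the middle locus and the order is z – c – vi.
z–c: (269 + 28)/1215 = 0.2444; c–vi: (215 + 28)/1215 = 0.2000.
Expected DCO frequency = 0.2444 × 0.2000 ≈ 0.04888; observed = 28/1215 ≈ 0.02305.
Coefficient of coincidence = 0.02305/0.04888 ≈ 0.47.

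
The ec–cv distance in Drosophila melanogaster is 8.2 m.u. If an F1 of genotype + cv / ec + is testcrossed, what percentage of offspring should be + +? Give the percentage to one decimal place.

4.1%

A map distance of 8.2 m.u. corresponds to a recombination frequency of 0.082.
The F1 is + cv / ec +, so + + is a recombinant gamete class with expected frequency r/2 = 0.082/2 = 0.0410.
That is 0.0410 = 4.1% of the progeny.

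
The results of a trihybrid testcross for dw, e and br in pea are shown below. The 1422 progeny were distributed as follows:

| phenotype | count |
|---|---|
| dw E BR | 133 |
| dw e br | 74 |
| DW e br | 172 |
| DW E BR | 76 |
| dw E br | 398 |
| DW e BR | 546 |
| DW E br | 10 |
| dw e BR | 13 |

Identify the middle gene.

The two most frequent reciprocal classes, dw E br and DW e BR, are the parental types, so the F1 was dw E br / DW e BR.
The two rarest classes, DW E br and dw e BR, are the double crossovers. Comparing them with the parentals, only the dw allele has switched, so dw is the middle locus and the order is br – dw – e.

dw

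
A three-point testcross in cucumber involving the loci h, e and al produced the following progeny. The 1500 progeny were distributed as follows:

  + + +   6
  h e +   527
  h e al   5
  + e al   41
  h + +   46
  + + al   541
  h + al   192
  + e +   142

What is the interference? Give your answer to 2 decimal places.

0.51

The two most frequent reciprocal classes, + + al and h e +, are the parental types, so the F1 was + + al / h e +.
The two rarest classes, + + + and h e al, are the double crossovers. Comparing them with the parentals, only the al allele has switched, so al is the middle locus and the order is e – al – h.
e–al: (87 + 11)/1500 = 0.0653; al–h: (334 + 11)/1500 = 0.2300.
Expected DCO frequency = 0.0653 × 0.2300 ≈ 0.01502; observed = 11/1500 ≈ 0.00733.
Coefficient of coincidence = 0.00733/0.01502 ≈ 0.49; interference = 1 − 0.49 = 0.51.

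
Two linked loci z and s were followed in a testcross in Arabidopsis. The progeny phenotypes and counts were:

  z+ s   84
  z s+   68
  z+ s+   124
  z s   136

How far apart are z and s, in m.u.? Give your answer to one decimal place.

The two most frequent classes, z+ s+ (124) and z s (136), are the parental types, so the F1 was z+ s+ / z s.
The recombinant classes are z+ s and z s+: 84 + 68 = 152.
Recombination frequency = 152/412 = 0.3689 ≈ 36.9%, i.e. 36.9 m.u.

36.9 m.u.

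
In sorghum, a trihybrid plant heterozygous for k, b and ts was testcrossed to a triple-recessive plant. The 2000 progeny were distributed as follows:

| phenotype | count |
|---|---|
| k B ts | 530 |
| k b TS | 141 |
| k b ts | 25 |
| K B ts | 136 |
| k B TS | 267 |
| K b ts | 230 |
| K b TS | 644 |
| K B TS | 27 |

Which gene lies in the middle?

b

The two most frequent reciprocal classes, K b TS and k B ts, are the parental types, so the F1 was K b TS / k B ts.
The two rarest classes, K B TS and k b ts, are the double crossovers. Comparing them with the parentals, only the b allele has switched, so b is the middle locus and the order is k – b – ts.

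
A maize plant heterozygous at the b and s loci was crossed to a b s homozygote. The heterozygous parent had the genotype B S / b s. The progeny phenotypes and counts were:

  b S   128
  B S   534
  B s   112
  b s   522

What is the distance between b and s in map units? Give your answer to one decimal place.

18.5 map units

The recombinant classes are B s and b S: 112 + 128 = 240.
Recombination frequency = 240/1296 = 0.1852 ≈ 18.5%, i.e. 18.5 map units.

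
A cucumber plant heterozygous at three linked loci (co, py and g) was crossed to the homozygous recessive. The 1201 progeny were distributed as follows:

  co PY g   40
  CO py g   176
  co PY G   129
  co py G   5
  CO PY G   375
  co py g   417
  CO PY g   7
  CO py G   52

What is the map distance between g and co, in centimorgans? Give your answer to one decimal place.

The two most frequent reciprocal classes, co py g and CO PY G, are the parental types, so the F1 was co py g / CO PY G.
The two rarest classes, co py G and CO PY g, are the double crossovers. Comparing them with the parentals, only the g allele has switched, so g is the middle locus and the order is py – g – co.
Crossovers in the g–co interval produce the single-crossover classes CO py g and co PY G (176 + 129 = 305) plus the double crossovers (12).
RF(g–co) = (305 + 12) / 1201 = 317/1201 = 0.2639 → 26.4 centimorgans.

26.4 centimorgans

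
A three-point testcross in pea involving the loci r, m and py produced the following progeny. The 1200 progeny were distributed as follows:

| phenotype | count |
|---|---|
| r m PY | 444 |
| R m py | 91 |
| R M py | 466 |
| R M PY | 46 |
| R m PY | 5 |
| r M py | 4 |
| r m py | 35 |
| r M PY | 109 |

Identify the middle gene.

r

The two most frequent reciprocal classes, R M py and r m PY, are the parental types, so the F1 was R M py / r m PY.
The two rarest classes, r M py and R m PY, are the double crossovers. Comparing them with the parentals, only the r allele has switched, so r is the middle locus and the order is py – r – m.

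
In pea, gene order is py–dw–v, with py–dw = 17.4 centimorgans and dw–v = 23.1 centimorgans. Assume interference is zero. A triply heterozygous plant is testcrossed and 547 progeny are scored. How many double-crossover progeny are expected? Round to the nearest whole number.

Map distances give recombination frequencies of 0.174 and 0.231 for the two intervals.
With no interference, expected double-crossover frequency = 0.174 × 0.231 = 0.04019.
Expected number = 0.04019 × 547 = 21.99 ≈ 22.

22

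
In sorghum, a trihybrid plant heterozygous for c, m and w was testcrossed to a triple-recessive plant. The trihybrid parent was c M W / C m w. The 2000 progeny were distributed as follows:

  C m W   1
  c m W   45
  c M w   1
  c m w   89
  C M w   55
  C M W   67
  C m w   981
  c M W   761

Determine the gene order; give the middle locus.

The two rarest classes, c M w and C m W, are the double crossovers. Comparing them with the parentals, only the w allele has switched, so w is the middle locus and the order is m – w – c.

w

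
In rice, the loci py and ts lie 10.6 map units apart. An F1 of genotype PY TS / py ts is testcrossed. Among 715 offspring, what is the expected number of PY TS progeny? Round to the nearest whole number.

320

A map distance of 10.6 map units corresponds to a recombination frequency of 0.106.
The F1 is PY TS / py ts, so PY TS is a parental gamete class with expected frequency (1 − r)/2 = 0.894/2 = 0.4470.
Expected number = 0.4470 × 715 = 319.61 ≈ 320.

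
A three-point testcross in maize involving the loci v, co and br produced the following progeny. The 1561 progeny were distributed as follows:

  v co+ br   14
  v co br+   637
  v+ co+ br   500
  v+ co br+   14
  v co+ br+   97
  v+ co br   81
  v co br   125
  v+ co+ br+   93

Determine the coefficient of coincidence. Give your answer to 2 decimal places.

0.86

The two most frequent reciprocal classes, v+ co+ br and v co br+, are the parental types, so the F1 was v+ co+ br / v co br+.
The two rarest classes, v co+ br and v+ co br+, are the double crossovers. Comparing them with the parentals, only the v allele has switched, so v is the middle locus and the order is br – v – co.
br–v: (218 + 28)/1561 = 0.1576; v–co: (178 + 28)/1561 = 0.1320.
Expected DCO frequency = 0.1576 × 0.1320 ≈ 0.02080; observed = 28/1561 ≈ 0.01794.
Coefficient of coincidence = 0.01794/0.02080 ≈ 0.86.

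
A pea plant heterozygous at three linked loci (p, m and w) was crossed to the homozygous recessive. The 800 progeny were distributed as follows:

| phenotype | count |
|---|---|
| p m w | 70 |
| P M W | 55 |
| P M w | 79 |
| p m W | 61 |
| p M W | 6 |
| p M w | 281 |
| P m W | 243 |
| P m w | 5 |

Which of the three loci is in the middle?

w

The two most frequent reciprocal classes, P m W and p M w, are the parental types, so the F1 was P m W / p M w.
The two rarest classes, P m w and p M W, are the double crossovers. Comparing them with the parentals, only the w allele has switched, so w is the middle locus and the order is p – w – m.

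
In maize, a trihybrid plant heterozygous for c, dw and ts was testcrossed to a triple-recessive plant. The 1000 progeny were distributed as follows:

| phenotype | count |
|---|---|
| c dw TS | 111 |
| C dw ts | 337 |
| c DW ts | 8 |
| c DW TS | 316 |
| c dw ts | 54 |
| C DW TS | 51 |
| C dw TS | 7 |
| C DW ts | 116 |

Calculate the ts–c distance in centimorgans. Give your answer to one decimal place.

12.0 centimorgans

The two most frequent reciprocal classes, c DW TS and C dw ts, are the parental types, so the F1 was c DW TS / C dw ts.
The two rarest classes, c DW ts and C dw TS, are the double crossovers. Comparing them with the parentals, only the ts allele has switched, so ts is the middle locus and the order is dw – ts – c.
Crossovers in the ts–c interval produce the single-crossover classes C DW TS and c dw ts (51 + 54 = 105) plus the double crossovers (15).
RF(ts–c) = (105 + 15) / 1000 = 120/1000 = 0.1200 → 12.0 centimorgans.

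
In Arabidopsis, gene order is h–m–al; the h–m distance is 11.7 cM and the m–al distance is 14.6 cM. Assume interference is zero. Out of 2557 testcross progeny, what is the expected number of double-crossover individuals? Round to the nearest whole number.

44

Map distances give recombination frequencies of 0.117 and 0.146 for the two intervals.
With no interference, expected double-crossover frequency = 0.117 × 0.146 = 0.01708.
Expected number = 0.01708 × 2557 = 43.68 ≈ 44.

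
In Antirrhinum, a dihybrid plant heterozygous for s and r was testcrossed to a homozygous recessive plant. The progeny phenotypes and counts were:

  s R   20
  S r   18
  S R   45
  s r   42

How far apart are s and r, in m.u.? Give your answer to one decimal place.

30.4 m.u.

The two most frequent classes, S R (45) and s r (42), are the parental types, so the F1 was S R / s r.
The recombinant classes are S r and s R: 18 + 20 = 38.
Recombination frequency = 38/125 = 0.3040 ≈ 30.4%, i.e. 30.4 m.u.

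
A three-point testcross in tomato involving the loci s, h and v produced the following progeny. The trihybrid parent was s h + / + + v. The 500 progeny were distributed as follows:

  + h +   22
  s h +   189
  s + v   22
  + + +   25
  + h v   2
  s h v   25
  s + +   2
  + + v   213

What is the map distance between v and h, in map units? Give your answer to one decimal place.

The two rarest classes, s + + and + h v, are the double crossovers. Comparing them with the parentals, only the h allele has switched, so h is the middle locus and the order is s – h – v.
Crossovers in the h–v interval produce the single-crossover classes s h v and + + + (25 + 25 = 50) plus the double crossovers (4).
RF(h–v) = (50 + 4) / 500 = 54/500 = 0.1080 → 10.8 map units.

10.8 map units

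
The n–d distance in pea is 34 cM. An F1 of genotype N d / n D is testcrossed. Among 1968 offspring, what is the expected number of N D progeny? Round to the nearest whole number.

A map distance of 34 cM corresponds to a recombination frequency of 0.340.
The F1 is N d / n D, so N D is a recombinant gamete class with expected frequency r/2 = 0.340/2 = 0.1700.
Expected number = 0.1700 × 1968 = 334.56 ≈ 335.

335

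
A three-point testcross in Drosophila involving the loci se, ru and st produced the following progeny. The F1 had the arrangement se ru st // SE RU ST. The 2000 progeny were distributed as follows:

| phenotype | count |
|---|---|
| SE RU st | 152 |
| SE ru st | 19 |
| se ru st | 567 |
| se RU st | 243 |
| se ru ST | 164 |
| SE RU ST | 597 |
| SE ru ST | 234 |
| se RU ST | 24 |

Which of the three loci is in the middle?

se

The two rarest classes, SE ru st and se RU ST, are the double crossovers. Comparing them with the parentals, only the se allele has switched, so se is the middle locus and the order is ru – se – st.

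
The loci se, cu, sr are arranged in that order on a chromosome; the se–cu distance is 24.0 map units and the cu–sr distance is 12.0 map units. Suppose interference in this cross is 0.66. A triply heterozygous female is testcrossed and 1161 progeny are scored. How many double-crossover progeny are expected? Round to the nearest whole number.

Map distances give recombination frequencies of 0.240 and 0.120 for the two intervals.
With interference 0.66 (so coincidence = 0.34), expected double-crossover frequency = 0.240 × 0.120 × 0.34 = 0.00979.
Expected number = 0.00979 × 1161 = 11.37 ≈ 11.

11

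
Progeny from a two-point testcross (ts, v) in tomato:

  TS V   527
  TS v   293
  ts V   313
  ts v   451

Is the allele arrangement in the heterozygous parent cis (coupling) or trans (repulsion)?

cis

The two most frequent classes are TS V (527) and ts v (451); these are the parental (non-recombinant) types.
So the F1 carried TS V on one chromosome and ts v on the other — the recessive alleles are on the same chromosome (cis / coupling).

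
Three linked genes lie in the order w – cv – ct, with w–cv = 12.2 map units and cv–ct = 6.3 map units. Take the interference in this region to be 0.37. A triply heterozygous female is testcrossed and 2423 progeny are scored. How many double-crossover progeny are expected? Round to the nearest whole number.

Map distances give recombination frequencies of 0.122 and 0.063 for the two intervals.
With interference 0.37 (so coincidence = 0.63), expected double-crossover frequency = 0.122 × 0.063 × 0.63 = 0.00484.
Expected number = 0.00484 × 2423 = 11.73 ≈ 12.

12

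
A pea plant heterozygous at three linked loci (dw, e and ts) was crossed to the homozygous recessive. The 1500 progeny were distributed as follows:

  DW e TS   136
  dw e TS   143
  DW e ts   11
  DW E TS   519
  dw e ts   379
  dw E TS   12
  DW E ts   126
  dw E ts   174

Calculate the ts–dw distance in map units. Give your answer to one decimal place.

19.5 map units

The two most frequent reciprocal classes, DW E TS and dw e ts, are the parental types, so the F1 was DW E TS / dw e ts.
The two rarest classes, dw E TS and DW e ts, are the double crossovers. Comparing them with the parentals, only the dw allele has switched, so dw is the middle locus and the order is e – dw – ts.
Crossovers in the dw–ts interval produce the single-crossover classes DW E ts and dw e TS (126 + 143 = 269) plus the double crossovers (23).
RF(dw–ts) = (269 + 23) / 1500 = 292/1500 = 0.1947 → 19.5 map units.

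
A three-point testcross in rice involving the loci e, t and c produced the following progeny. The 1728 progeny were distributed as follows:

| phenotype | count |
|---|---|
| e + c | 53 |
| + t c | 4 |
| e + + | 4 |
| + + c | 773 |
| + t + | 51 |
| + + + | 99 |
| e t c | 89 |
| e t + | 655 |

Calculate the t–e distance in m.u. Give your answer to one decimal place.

6.5 m.u.

The two most frequent reciprocal classes, e t + and + + c, are the parental types, so the F1 was e t + / + + c.
The two rarest classes, e + + and + t c, are the double crossovers. Comparing them with the parentals, only the t allele has switched, so t is the middle locus and the order is c – t – e.
Crossovers in the t–e interval produce the single-crossover classes + t + and e + c (51 + 53 = 104) plus the double crossovers (8).
RF(t–e) = (104 + 8) / 1728 = 112/1728 = 0.0648 → 6.5 m.u.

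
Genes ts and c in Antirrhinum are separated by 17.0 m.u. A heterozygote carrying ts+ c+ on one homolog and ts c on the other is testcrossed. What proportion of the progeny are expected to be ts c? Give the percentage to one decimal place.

41.5%

A map distance of 17.0 m.u. corresponds to a recombination frequency of 0.170.
The F1 is ts+ c+ / ts c, so ts c is a parental gamete class with expected frequency (1 − r)/2 = 0.830/2 = 0.4150.
That is 0.4150 = 41.5% of the progeny.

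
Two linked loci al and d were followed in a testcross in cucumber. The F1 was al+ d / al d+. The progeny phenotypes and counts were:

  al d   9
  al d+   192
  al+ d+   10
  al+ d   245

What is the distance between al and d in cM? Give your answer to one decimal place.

4.2 cM

The recombinant classes are al+ d+ and al d: 10 + 9 = 19.
Recombination frequency = 19/456 = 0.0417 ≈ 4.2%, i.e. 4.2 cM.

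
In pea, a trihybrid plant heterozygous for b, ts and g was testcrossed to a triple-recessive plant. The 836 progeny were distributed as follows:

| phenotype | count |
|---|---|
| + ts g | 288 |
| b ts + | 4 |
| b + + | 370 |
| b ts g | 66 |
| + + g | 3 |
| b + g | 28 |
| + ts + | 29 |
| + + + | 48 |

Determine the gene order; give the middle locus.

ts

The two most frequent reciprocal classes, b + + and + ts g, are the parental types, so the F1 was b + + / + ts g.
The two rarest classes, b ts + and + + g, are the double crossovers. Comparing them with the parentals, only the ts allele has switched, so ts is the middle locus and the order is g – ts – b.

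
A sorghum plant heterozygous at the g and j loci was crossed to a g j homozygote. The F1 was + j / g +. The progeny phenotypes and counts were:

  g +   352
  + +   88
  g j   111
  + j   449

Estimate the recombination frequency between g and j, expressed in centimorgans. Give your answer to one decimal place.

19.9 centimorgans

The recombinant classes are + + and g j: 88 + 111 = 199.
Recombination frequency = 199/1000 = 0.1990 ≈ 19.9%, i.e. 19.9 centimorgans.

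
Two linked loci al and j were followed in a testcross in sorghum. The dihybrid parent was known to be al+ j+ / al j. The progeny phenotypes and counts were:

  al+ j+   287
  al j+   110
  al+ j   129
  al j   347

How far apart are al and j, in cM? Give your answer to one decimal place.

27.4 cM

The recombinant classes are al+ j and al j+: 129 + 110 = 239.
Recombination frequency = 239/873 = 0.2738 ≈ 27.4%, i.e. 27.4 cM.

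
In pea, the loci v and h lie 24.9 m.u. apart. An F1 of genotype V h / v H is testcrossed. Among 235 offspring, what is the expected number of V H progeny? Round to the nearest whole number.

A map distance of 24.9 m.u. corresponds to a recombination frequency of 0.249.
The F1 is V h / v H, so V H is a recombinant gamete class with expected frequency r/2 = 0.249/2 = 0.1245.
Expected number = 0.1245 × 235 = 29.26 ≈ 29.

29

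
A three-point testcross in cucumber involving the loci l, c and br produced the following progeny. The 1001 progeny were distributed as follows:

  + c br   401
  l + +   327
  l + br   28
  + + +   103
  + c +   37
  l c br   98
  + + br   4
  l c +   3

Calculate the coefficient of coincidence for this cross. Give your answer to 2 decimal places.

0.47

The two most frequent reciprocal classes, l + + and + c br, are the parental types, so the F1 was l + + / + c br.
The two rarest classes, l c + and + + br, are the double crossovers. Comparing them with the parentals, only the c allele has switched, so c is the middle locus and the order is l – c – br.
l–c: (201 + 7)/1001 = 0.2078; c–br: (65 + 7)/1001 = 0.0719.
Expected DCO frequency = 0.2078 × 0.0719 ≈ 0.01494; observed = 7/1001 ≈ 0.00699.
Coefficient of coincidence = 0.00699/0.01494 ≈ 0.47.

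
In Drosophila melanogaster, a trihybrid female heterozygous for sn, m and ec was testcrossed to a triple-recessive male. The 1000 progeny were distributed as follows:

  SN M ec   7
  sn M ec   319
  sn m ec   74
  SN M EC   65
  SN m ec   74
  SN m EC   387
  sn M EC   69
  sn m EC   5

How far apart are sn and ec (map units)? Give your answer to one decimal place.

The two most frequent reciprocal classes, SN m EC and sn M ec, are the parental types, so the F1 was SN m EC / sn M ec.
The two rarest classes, sn m EC and SN M ec, are the double crossovers. Comparing them with the parentals, only the sn allele has switched, so sn is the middle locus and the order is m – sn – ec.
Crossovers in the sn–ec interval produce the single-crossover classes SN m ec and sn M EC (74 + 69 = 143) plus the double crossovers (12).
RF(sn–ec) = (143 + 12) / 1000 = 155/1000 = 0.1550 → 15.5 map units.

15.5 map units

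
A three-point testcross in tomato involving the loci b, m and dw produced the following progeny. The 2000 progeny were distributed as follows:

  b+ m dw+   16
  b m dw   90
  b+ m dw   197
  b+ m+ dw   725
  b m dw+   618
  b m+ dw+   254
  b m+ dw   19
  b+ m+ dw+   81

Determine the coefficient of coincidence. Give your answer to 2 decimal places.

The two most frequent reciprocal classes, b+ m+ dw and b m dw+, are the parental types, so the F1 was b+ m+ dw / b m dw+.
The two rarest classes, b m+ dw and b+ m dw+, are the double crossovers. Comparing them with the parentals, only the b allele has switched, so b is the middle locus and the order is dw – b – m.
dw–b: (171 + 35)/2000 = 0.1030; b–m: (451 + 35)/2000 = 0.2430.
Expected DCO frequency = 0.1030 × 0.2430 ≈ 0.02503; observed = 35/2000 ≈ 0.01750.
Coefficient of coincidence = 0.01750/0.02503 ≈ 0.70.

0.70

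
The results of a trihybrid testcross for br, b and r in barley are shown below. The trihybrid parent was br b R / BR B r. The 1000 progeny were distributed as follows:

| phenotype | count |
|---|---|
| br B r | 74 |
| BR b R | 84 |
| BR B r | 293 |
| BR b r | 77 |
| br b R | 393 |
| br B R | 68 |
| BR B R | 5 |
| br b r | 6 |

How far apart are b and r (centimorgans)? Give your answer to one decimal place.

The two rarest classes, br b r and BR B R, are the double crossovers. Comparing them with the parentals, only the r allele has switched, so r is the middle locus and the order is b – r – br.
Crossovers in the b–r interval produce the single-crossover classes br B R and BR b r (68 + 77 = 145) plus the double crossovers (11).
RF(b–r) = (145 + 11) / 1000 = 156/1000 = 0.1560 → 15.6 centimorgans.

15.6 centimorgans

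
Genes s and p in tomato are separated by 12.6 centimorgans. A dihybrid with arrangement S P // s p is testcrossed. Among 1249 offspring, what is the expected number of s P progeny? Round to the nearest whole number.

A map distance of 12.6 centimorgans corresponds to a recombination frequency of 0.126.
The F1 is S P / s p, so s P is a recombinant gamete class with expected frequency r/2 = 0.126/2 = 0.0630.
Expected number = 0.0630 × 1249 = 78.69 ≈ 79.

79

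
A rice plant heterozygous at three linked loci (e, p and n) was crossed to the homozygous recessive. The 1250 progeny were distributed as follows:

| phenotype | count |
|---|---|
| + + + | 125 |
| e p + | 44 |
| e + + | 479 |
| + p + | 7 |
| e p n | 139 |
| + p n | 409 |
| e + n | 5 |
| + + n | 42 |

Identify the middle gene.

The two most frequent reciprocal classes, e + + and + p n, are the parental types, so the F1 was e + + / + p n.
The two rarest classes, e + n and + p +, are the double crossovers. Comparing them with the parentals, only the n allele has switched, so n is the middle locus and the order is p – n – e.

n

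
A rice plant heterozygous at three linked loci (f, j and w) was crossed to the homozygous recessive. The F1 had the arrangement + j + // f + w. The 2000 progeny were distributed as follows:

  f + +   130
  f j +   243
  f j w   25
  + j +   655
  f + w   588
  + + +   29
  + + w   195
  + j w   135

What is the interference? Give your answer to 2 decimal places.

0.31

The two rarest classes, + + + and f j w, are the double crossovers. Comparing them with the parentals, only the j allele has switched, so j is the middle locus and the order is f – j – w.
f–j: (438 + 54)/2000 = 0.2460; j–w: (265 + 54)/2000 = 0.1595.
Expected DCO frequency = 0.2460 × 0.1595 ≈ 0.03924; observed = 54/2000 ≈ 0.02700.
Coefficient of coincidence = 0.02700/0.03924 ≈ 0.69; interference = 1 − 0.69 = 0.31.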